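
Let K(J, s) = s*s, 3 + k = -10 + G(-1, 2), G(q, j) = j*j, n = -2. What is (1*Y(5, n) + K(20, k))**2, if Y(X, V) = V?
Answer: 6241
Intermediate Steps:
G(q, j) = j**2
k = -9 (k = -3 + (-10 + 2**2) = -3 + (-10 + 4) = -3 - 6 = -9)
K(J, s) = s**2
(1*Y(5, n) + K(20, k))**2 = (1*(-2) + (-9)**2)**2 = (-2 + 81)**2 = 79**2 = 6241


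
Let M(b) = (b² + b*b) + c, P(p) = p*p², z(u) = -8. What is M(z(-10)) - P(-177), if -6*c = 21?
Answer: 11090715/2 ≈ 5.5454e+6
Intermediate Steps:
c = -7/2 (c = -⅙*21 = -7/2 ≈ -3.5000)
P(p) = p³
M(b) = -7/2 + 2*b² (M(b) = (b² + b*b) - 7/2 = (b² + b²) - 7/2 = 2*b² - 7/2 = -7/2 + 2*b²)
M(z(-10)) - P(-177) = (-7/2 + 2*(-8)²) - 1*(-177)³ = (-7/2 + 2*64) - 1*(-5545233) = (-7/2 + 128) + 5545233 = 249/2 + 5545233 = 11090715/2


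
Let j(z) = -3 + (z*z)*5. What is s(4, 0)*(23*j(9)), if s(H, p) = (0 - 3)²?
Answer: 83214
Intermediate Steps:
s(H, p) = 9 (s(H, p) = (-3)² = 9)
j(z) = -3 + 5*z² (j(z) = -3 + z²*5 = -3 + 5*z²)
s(4, 0)*(23*j(9)) = 9*(23*(-3 + 5*9²)) = 9*(23*(-3 + 5*81)) = 9*(23*(-3 + 405)) = 9*(23*402) = 9*9246 = 83214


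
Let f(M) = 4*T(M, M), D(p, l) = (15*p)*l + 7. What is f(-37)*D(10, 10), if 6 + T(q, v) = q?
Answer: -259204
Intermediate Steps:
T(q, v) = -6 + q
D(p, l) = 7 + 15*l*p (D(p, l) = 15*l*p + 7 = 7 + 15*l*p)
f(M) = -24 + 4*M (f(M) = 4*(-6 + M) = -24 + 4*M)
f(-37)*D(10, 10) = (-24 + 4*(-37))*(7 + 15*10*10) = (-24 - 148)*(7 + 1500) = -172*1507 = -259204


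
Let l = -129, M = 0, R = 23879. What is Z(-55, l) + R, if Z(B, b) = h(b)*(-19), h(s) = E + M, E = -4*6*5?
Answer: 26159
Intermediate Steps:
E = -120 (E = -24*5 = -120)
h(s) = -120 (h(s) = -120 + 0 = -120)
Z(B, b) = 2280 (Z(B, b) = -120*(-19) = 2280)
Z(-55, l) + R = 2280 + 23879 = 26159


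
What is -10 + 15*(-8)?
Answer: -130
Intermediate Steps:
-10 + 15*(-8) = -10 - 120 = -130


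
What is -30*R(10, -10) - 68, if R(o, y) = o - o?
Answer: -68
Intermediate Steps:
R(o, y) = 0
-30*R(10, -10) - 68 = -30*0 - 68 = 0 - 68 = -68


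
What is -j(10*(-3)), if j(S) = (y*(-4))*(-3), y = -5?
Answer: 60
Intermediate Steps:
j(S) = -60 (j(S) = -5*(-4)*(-3) = 20*(-3) = -60)
-j(10*(-3)) = -1*(-60) = 60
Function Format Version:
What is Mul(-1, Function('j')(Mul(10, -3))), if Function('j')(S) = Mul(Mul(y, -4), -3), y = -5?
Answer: 60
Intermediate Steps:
Function('j')(S) = -60 (Function('j')(S) = Mul(Mul(-5, -4), -3) = Mul(20, -3) = -60)
Mul(-1, Function('j')(Mul(10, -3))) = Mul(-1, -60) = 60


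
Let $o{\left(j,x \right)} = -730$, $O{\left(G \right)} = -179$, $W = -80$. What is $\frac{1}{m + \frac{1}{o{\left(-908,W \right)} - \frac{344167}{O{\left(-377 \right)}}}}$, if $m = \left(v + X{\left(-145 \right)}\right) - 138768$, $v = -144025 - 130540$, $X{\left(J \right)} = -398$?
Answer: $- \frac{213497}{88330327128} \approx -2.417 \cdot 10^{-6}$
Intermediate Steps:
$v = -274565$
$m = -413731$ ($m = \left(-274565 - 398\right) - 138768 = -274963 - 138768 = -413731$)
$\frac{1}{m + \frac{1}{o{\left(-908,W \right)} - \frac{344167}{O{\left(-377 \right)}}}} = \frac{1}{-413731 + \frac{1}{-730 - \frac{344167}{-179}}} = \frac{1}{-413731 + \frac{1}{-730 - - \frac{344167}{179}}} = \frac{1}{-413731 + \frac{1}{-730 + \frac{344167}{179}}} = \frac{1}{-413731 + \frac{1}{\frac{213497}{179}}} = \frac{1}{-413731 + \frac{179}{213497}} = \frac{1}{- \frac{88330327128}{213497}} = - \frac{213497}{88330327128}$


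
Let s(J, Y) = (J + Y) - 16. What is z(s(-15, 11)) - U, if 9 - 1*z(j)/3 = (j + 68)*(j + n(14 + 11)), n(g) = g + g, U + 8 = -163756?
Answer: 159471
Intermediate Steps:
U = -163764 (U = -8 - 163756 = -163764)
s(J, Y) = -16 + J + Y
n(g) = 2*g
z(j) = 27 - 3*(50 + j)*(68 + j) (z(j) = 27 - 3*(j + 68)*(j + 2*(14 + 11)) = 27 - 3*(68 + j)*(j + 2*25) = 27 - 3*(68 + j)*(j + 50) = 27 - 3*(68 + j)*(50 + j) = 27 - 3*(50 + j)*(68 + j))
z(s(-15, 11)) - U = (-10173 - 354*(-16 - 15 + 11) - 3*(-16 - 15 + 11)**2) - 1*(-163764) = (-10173 - 354*(-20) - 3*(-20)**2) + 163764 = (-10173 + 7080 - 3*400) + 163764 = (-10173 + 7080 - 1200) + 163764 = -4293 + 163764 = 159471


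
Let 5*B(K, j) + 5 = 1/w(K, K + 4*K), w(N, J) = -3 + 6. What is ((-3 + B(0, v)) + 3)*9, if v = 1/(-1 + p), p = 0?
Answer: -42/5 ≈ -8.4000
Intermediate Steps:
w(N, J) = 3
v = -1 (v = 1/(-1 + 0) = 1/(-1) = -1)
B(K, j) = -14/15 (B(K, j) = -1 + (1/5)/3 = -1 + (1/5)*(1/3) = -1 + 1/15 = -14/15)
((-3 + B(0, v)) + 3)*9 = ((-3 - 14/15) + 3)*9 = (-59/15 + 3)*9 = -14/15*9 = -42/5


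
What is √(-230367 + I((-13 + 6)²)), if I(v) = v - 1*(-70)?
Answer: 2*I*√57562 ≈ 479.84*I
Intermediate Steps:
I(v) = 70 + v (I(v) = v + 70 = 70 + v)
√(-230367 + I((-13 + 6)²)) = √(-230367 + (70 + (-13 + 6)²)) = √(-230367 + (70 + (-7)²)) = √(-230367 + (70 + 49)) = √(-230367 + 119) = √(-230248) = 2*I*√57562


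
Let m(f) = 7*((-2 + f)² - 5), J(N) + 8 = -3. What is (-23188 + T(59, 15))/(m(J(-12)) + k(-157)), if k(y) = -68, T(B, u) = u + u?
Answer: -11579/540 ≈ -21.443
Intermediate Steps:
J(N) = -11 (J(N) = -8 - 3 = -11)
T(B, u) = 2*u
m(f) = -35 + 7*(-2 + f)² (m(f) = 7*(-5 + (-2 + f)²) = -35 + 7*(-2 + f)²)
(-23188 + T(59, 15))/(m(J(-12)) + k(-157)) = (-23188 + 2*15)/((-35 + 7*(-2 - 11)²) - 68) = (-23188 + 30)/((-35 + 7*(-13)²) - 68) = -23158/((-35 + 7*169) - 68) = -23158/((-35 + 1183) - 68) = -23158/(1148 - 68) = -23158/1080 = -23158*1/1080 = -11579/540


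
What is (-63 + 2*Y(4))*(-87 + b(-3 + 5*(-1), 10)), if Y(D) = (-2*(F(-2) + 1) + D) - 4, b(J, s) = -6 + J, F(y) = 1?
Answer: 7171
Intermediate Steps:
Y(D) = -8 + D (Y(D) = (-2*(1 + 1) + D) - 4 = (-2*2 + D) - 4 = (-4 + D) - 4 = -8 + D)
(-63 + 2*Y(4))*(-87 + b(-3 + 5*(-1), 10)) = (-63 + 2*(-8 + 4))*(-87 + (-6 + (-3 + 5*(-1)))) = (-63 + 2*(-4))*(-87 + (-6 + (-3 - 5))) = (-63 - 8)*(-87 + (-6 - 8)) = -71*(-87 - 14) = -71*(-101) = 7171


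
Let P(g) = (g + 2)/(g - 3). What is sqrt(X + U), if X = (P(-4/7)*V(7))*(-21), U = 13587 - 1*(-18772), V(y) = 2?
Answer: sqrt(809395)/5 ≈ 179.93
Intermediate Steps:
P(g) = (2 + g)/(-3 + g)
U = 32359 (U = 13587 + 18772 = 32359)
X = 84/5 (X = (((2 - 4/7)/(-3 - 4/7))*2)*(-21) = (((10/7)/(-25/7))*2)*(-21) = (-7/25*10/7*2)*(-21) = -2/5*2*(-21) = -4/5*(-21) = 84/5 ≈ 16.800)
sqrt(X + U) = sqrt(84/5 + 32359) = sqrt(161879/5) = sqrt(809395)/5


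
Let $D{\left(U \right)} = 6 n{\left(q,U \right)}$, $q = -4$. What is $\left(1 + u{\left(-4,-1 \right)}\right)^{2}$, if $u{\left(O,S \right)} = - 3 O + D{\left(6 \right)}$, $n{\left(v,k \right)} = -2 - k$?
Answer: $1225$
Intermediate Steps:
$D{\left(U \right)} = -12 - 6 U$ ($D{\left(U \right)} = 6 \left(-2 - U\right) = -12 - 6 U$)
$u{\left(O,S \right)} = -48 - 3 O$ ($u{\left(O,S \right)} = - 3 O - 48 = -48 - 3 O$)
$\left(1 + u{\left(-4,-1 \right)}\right)^{2} = \left(1 - 36\right)^{2} = \left(-35\right)^{2} = 1225$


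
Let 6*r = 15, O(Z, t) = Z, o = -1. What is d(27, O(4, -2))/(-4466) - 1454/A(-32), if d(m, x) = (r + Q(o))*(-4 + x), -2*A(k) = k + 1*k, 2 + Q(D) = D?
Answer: -727/16 ≈ -45.438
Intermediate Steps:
Q(D) = -2 + D
r = 5/2 (r = (⅙)*15 = 5/2 ≈ 2.5000)
A(k) = -k (A(k) = -(k + 1*k)/2 = -(k + k)/2 = -k)
d(m, x) = 2 - x/2 (d(m, x) = (5/2 + (-2 - 1))*(-4 + x) = (5/2 - 3)*(-4 + x) = -(-4 + x)/2 = 2 - x/2)
d(27, O(4, -2))/(-4466) - 1454/A(-32) = (2 - ½*4)/(-4466) - 1454/((-1*(-32))) = (2 - 2)*(-1/4466) - 1454/32 = 0*(-1/4466) - 1454*1/32 = 0 - 727/16 = -727/16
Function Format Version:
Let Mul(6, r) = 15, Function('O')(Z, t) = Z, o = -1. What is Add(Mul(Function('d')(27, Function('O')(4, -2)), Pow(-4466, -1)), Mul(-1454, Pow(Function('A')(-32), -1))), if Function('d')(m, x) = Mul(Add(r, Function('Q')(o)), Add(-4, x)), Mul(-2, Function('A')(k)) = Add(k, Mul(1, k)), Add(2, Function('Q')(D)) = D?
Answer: Rational(-727, 16) ≈ -45.438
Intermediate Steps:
Function('Q')(D) = Add(-2, D)
r = Rational(5, 2) (r = Mul(Rational(1, 6), 15) = Rational(5, 2) ≈ 2.5000)
Function('A')(k) = Mul(-1, k) (Function('A')(k) = Mul(Rational(-1, 2), Add(k, Mul(1, k))) = Mul(Rational(-1, 2), Add(k, k)) = Mul(Rational(-1, 2), Mul(2, k)) = Mul(-1, k))
Function('d')(m, x) = Add(2, Mul(Rational(-1, 2), x)) (Function('d')(m, x) = Mul(Add(Rational(5, 2), Add(-2, -1)), Add(-4, x)) = Mul(Add(Rational(5, 2), -3), Add(-4, x)) = Mul(Rational(-1, 2), Add(-4, x)) = Add(2, Mul(Rational(-1, 2), x)))
Add(Mul(Function('d')(27, Function('O')(4, -2)), Pow(-4466, -1)), Mul(-1454, Pow(Function('A')(-32), -1))) = Add(Mul(Add(2, Mul(Rational(-1, 2), 4)), Pow(-4466, -1)), Mul(-1454, Pow(Mul(-1, -32), -1))) = Add(Mul(Add(2, -2), Rational(-1, 4466)), Mul(-1454, Pow(32, -1))) = Add(Mul(0, Rational(-1, 4466)), Mul(-1454, Rational(1, 32))) = Add(0, Rational(-727, 16)) = Rational(-727, 16)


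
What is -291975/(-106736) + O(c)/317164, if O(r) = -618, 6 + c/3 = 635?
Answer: 23134499013/8463204176 ≈ 2.7335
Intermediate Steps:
c = 1887 (c = -18 + 3*635 = -18 + 1905 = 1887)
-291975/(-106736) + O(c)/317164 = -291975/(-106736) - 618/317164 = -291975*(-1/106736) - 618*1/317164 = 291975/106736 - 309/158582 = 23134499013/8463204176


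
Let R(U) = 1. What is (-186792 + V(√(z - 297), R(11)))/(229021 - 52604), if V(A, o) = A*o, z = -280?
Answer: -186792/176417 + I*√577/176417 ≈ -1.0588 + 0.00013616*I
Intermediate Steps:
(-186792 + V(√(z - 297), R(11)))/(229021 - 52604) = (-186792 + √(-280 - 297)*1)/(229021 - 52604) = (-186792 + √(-577)*1)/176417 = (-186792 + (I*√577)*1)*(1/176417) = (-186792 + I*√577)*(1/176417) = -186792/176417 + I*√577/176417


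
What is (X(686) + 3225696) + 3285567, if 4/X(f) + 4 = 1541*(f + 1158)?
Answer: 4625601235201/710400 ≈ 6.5113e+6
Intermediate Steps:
X(f) = 4/(1784474 + 1541*f) (X(f) = 4/(-4 + 1541*(f + 1158)) = 4/(-4 + 1541*(1158 + f)) = 4/(-4 + (1784478 + 1541*f)) = 4/(1784474 + 1541*f))
(X(686) + 3225696) + 3285567 = (4/(1784474 + 1541*686) + 3225696) + 3285567 = (4/(1784474 + 1057126) + 3225696) + 3285567 = (4/2841600 + 3225696) + 3285567 = (4*(1/2841600) + 3225696) + 3285567 = (1/710400 + 3225696) + 3285567 = 2291534438401/710400 + 3285567 = 4625601235201/710400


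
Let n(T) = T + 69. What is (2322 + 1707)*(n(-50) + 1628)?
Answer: 6635763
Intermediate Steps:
n(T) = 69 + T
(2322 + 1707)*(n(-50) + 1628) = (2322 + 1707)*((69 - 50) + 1628) = 4029*(19 + 1628) = 4029*1647 = 6635763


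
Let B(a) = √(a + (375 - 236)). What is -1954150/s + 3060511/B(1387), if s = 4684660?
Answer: -195415/468466 + 3060511*√1526/1526 ≈ 78346.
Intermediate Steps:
B(a) = √(139 + a) (B(a) = √(a + 139) = √(139 + a))
-1954150/s + 3060511/B(1387) = -1954150/4684660 + 3060511/(√(139 + 1387)) = -1954150*1/4684660 + 3060511/(√1526) = -195415/468466 + 3060511*(√1526/1526) = -195415/468466 + 3060511*√1526/1526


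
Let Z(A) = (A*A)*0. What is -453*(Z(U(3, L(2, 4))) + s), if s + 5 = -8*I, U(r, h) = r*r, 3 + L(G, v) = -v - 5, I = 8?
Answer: 31257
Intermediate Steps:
L(G, v) = -8 - v (L(G, v) = -3 + (-v - 5) = -3 + (-5 - v) = -8 - v)
U(r, h) = r²
s = -69 (s = -5 - 8*8 = -5 - 64 = -69)
Z(A) = 0 (Z(A) = A²*0 = 0)
-453*(Z(U(3, L(2, 4))) + s) = -453*(0 - 69) = -453*(-69) = 31257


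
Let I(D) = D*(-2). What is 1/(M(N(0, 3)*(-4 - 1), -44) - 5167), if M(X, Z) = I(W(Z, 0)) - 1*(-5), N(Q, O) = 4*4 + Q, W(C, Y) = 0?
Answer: -1/5162 ≈ -0.00019372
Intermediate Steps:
I(D) = -2*D
N(Q, O) = 16 + Q
M(X, Z) = 5 (M(X, Z) = -2*0 - 1*(-5) = 0 + 5 = 5)
1/(M(N(0, 3)*(-4 - 1), -44) - 5167) = 1/(5 - 5167) = 1/(-5162) = -1/5162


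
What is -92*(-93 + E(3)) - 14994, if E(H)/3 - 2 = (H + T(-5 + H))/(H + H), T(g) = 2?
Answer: -7220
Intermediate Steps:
E(H) = 6 + 3*(2 + H)/(2*H) (E(H) = 6 + 3*((H + 2)/(H + H)) = 6 + 3*((2 + H)/((2*H))) = 6 + 3*((2 + H)*(1/(2*H))) = 6 + 3*((2 + H)/(2*H)) = 6 + 3*(2 + H)/(2*H))
-92*(-93 + E(3)) - 14994 = -92*(-93 + (15/2 + 3/3)) - 14994 = -92*(-93 + (15/2 + 3*(⅓))) - 14994 = -92*(-93 + (15/2 + 1)) - 14994 = -92*(-93 + 17/2) - 14994 = -92*(-169/2) - 14994 = 7774 - 14994 = -7220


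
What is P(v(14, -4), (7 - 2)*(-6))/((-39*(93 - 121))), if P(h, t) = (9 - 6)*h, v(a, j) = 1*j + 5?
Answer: 1/364 ≈ 0.0027473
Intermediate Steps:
v(a, j) = 5 + j (v(a, j) = j + 5 = 5 + j)
P(h, t) = 3*h
P(v(14, -4), (7 - 2)*(-6))/((-39*(93 - 121))) = (3*(5 - 4))/((-39*(93 - 121))) = (3*1)/((-39*(-28))) = 3/1092 = 3*(1/1092) = 1/364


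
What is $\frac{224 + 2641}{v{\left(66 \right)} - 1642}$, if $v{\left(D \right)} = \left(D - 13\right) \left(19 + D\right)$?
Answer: $\frac{2865}{2863} \approx 1.0007$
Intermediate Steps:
$v{\left(D \right)} = \left(-13 + D\right) \left(19 + D\right)$
$\frac{224 + 2641}{v{\left(66 \right)} - 1642} = \frac{224 + 2641}{\left(-247 + 66^{2} + 6 \cdot 66\right) - 1642} = \frac{2865}{\left(-247 + 4356 + 396\right) - 1642} = \frac{2865}{4505 - 1642} = \frac{2865}{2863}$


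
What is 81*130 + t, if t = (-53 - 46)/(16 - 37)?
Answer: 73743/7 ≈ 10535.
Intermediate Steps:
t = 33/7 (t = -99/(-21) = -99*(-1/21) = 33/7 ≈ 4.7143)
81*130 + t = 81*130 + 33/7 = 10530 + 33/7 = 73743/7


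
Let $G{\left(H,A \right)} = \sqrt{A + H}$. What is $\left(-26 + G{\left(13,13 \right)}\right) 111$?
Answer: $-2886 + 111 \sqrt{26} \approx -2320.0$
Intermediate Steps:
$\left(-26 + G{\left(13,13 \right)}\right) 111 = \left(-26 + \sqrt{13 + 13}\right) 111 = \left(-26 + \sqrt{26}\right) 111 = -2886 + 111 \sqrt{26}$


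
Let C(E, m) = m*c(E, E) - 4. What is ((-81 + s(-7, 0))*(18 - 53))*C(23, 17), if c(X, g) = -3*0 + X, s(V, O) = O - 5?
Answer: 1164870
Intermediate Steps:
s(V, O) = -5 + O
c(X, g) = X (c(X, g) = 0 + X = X)
C(E, m) = -4 + E*m (C(E, m) = m*E - 4 = E*m - 4 = -4 + E*m)
((-81 + s(-7, 0))*(18 - 53))*C(23, 17) = ((-81 + (-5 + 0))*(18 - 53))*(-4 + 23*17) = ((-81 - 5)*(-35))*(-4 + 391) = -86*(-35)*387 = 3010*387 = 1164870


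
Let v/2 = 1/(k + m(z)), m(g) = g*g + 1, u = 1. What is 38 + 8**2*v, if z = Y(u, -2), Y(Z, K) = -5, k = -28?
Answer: -26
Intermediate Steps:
z = -5
m(g) = 1 + g**2 (m(g) = g**2 + 1 = 1 + g**2)
v = -1 (v = 2/(-28 + (1 + (-5)**2)) = 2/(-28 + (1 + 25)) = 2/(-28 + 26) = 2/(-2) = 2*(-1/2) = -1)
38 + 8**2*v = 38 + 8**2*(-1) = 38 + 64*(-1) = 38 - 64 = -26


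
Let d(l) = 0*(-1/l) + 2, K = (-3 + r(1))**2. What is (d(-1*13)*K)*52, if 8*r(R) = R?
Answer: 6877/8 ≈ 859.63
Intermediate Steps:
r(R) = R/8
K = 529/64 (K = (-3 + (1/8)*1)**2 = (-3 + 1/8)**2 = (-23/8)**2 = 529/64 ≈ 8.2656)
d(l) = 2 (d(l) = 0 + 2 = 2)
(d(-1*13)*K)*52 = (2*(529/64))*52 = (529/32)*52 = 6877/8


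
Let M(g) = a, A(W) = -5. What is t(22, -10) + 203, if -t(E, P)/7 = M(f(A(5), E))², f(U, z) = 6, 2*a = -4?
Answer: 175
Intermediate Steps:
a = -2 (a = (½)*(-4) = -2)
M(g) = -2
t(E, P) = -28 (t(E, P) = -7*(-2)² = -7*4 = -28)
t(22, -10) + 203 = -28 + 203 = 175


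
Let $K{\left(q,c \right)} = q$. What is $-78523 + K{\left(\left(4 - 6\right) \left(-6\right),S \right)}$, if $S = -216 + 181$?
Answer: $-78511$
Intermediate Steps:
$S = -35$
$-78523 + K{\left(\left(4 - 6\right) \left(-6\right),S \right)} = -78523 + \left(4 - 6\right) \left(-6\right) = -78523 - -12 = -78523 + 12 = -78511$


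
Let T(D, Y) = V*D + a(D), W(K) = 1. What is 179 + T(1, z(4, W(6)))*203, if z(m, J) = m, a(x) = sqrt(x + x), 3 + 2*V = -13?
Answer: -1445 + 203*sqrt(2) ≈ -1157.9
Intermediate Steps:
V = -8 (V = -3/2 + (1/2)*(-13) = -3/2 - 13/2 = -8)
a(x) = sqrt(2)*sqrt(x) (a(x) = sqrt(2*x) = sqrt(2)*sqrt(x))
T(D, Y) = -8*D + sqrt(2)*sqrt(D)
179 + T(1, z(4, W(6)))*203 = 179 + (-8*1 + sqrt(2)*sqrt(1))*203 = 179 + (-8 + sqrt(2)*1)*203 = 179 + (-8 + sqrt(2))*203 = 179 + (-1624 + 203*sqrt(2)) = -1445 + 203*sqrt(2)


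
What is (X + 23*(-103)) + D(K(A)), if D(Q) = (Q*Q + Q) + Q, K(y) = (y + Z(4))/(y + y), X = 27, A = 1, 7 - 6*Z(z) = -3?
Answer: -21038/9 ≈ -2337.6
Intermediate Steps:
Z(z) = 5/3 (Z(z) = 7/6 - ⅙*(-3) = 7/6 + ½ = 5/3)
K(y) = (5/3 + y)/(2*y) (K(y) = (y + 5/3)/(y + y) = (5/3 + y)/((2*y)) = (5/3 + y)*(1/(2*y)) = (5/3 + y)/(2*y))
D(Q) = Q² + 2*Q (D(Q) = (Q² + Q) + Q = (Q + Q²) + Q = Q² + 2*Q)
(X + 23*(-103)) + D(K(A)) = (27 + 23*(-103)) + ((⅙)*(5 + 3*1)/1)*(2 + (⅙)*(5 + 3*1)/1) = (27 - 2369) + ((⅙)*1*(5 + 3))*(2 + (⅙)*1*(5 + 3)) = -2342 + ((⅙)*1*8)*(2 + (⅙)*1*8) = -2342 + 4*(2 + 4/3)/3 = -2342 + (4/3)*(10/3) = -2342 + 40/9 = -21038/9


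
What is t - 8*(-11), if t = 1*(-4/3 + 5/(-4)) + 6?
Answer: 1097/12 ≈ 91.417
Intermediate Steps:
t = 41/12 (t = 1*(-4*⅓ + 5*(-¼)) + 6 = 1*(-4/3 - 5/4) + 6 = 1*(-31/12) + 6 = -31/12 + 6 = 41/12 ≈ 3.4167)
t - 8*(-11) = 41/12 - 8*(-11) = 41/12 + 88 = 1097/12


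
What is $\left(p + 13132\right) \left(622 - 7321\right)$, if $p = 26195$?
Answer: $-263451573$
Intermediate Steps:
$\left(p + 13132\right) \left(622 - 7321\right) = \left(26195 + 13132\right) \left(622 - 7321\right) = 39327 \left(-6699\right) = -263451573$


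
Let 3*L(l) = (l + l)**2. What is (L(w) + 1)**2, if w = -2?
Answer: 361/9 ≈ 40.111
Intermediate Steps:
L(l) = 4*l**2/3 (L(l) = (l + l)**2/3 = (2*l)**2/3 = (4*l**2)/3 = 4*l**2/3)
(L(w) + 1)**2 = ((4/3)*(-2)**2 + 1)**2 = ((4/3)*4 + 1)**2 = (16/3 + 1)**2 = (19/3)**2 = 361/9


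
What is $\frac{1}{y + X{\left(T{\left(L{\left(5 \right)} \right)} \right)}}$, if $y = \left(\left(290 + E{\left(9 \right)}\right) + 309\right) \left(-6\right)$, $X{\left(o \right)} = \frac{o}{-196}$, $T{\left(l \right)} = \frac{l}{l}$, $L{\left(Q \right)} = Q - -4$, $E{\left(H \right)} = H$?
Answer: $- \frac{196}{715009} \approx -0.00027412$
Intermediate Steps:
$L{\left(Q \right)} = 4 + Q$ ($L{\left(Q \right)} = Q + 4 = 4 + Q$)
$T{\left(l \right)} = 1$
$X{\left(o \right)} = - \frac{o}{196}$ ($X{\left(o \right)} = o \left(- \frac{1}{196}\right) = - \frac{o}{196}$)
$y = -3648$ ($y = \left(\left(290 + 9\right) + 309\right) \left(-6\right) = \left(299 + 309\right) \left(-6\right) = 608 \left(-6\right) = -3648$)
$\frac{1}{y + X{\left(T{\left(L{\left(5 \right)} \right)} \right)}} = \frac{1}{-3648 - \frac{1}{196}} = \frac{1}{- \frac{715009}{196}} = - \frac{196}{715009}$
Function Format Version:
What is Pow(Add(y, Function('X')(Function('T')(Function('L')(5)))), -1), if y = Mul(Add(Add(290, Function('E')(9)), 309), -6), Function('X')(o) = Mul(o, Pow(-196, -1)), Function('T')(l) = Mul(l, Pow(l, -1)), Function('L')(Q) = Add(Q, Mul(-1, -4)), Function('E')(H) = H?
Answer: Rational(-196, 715009) ≈ -0.00027412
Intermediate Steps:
Function('L')(Q) = Add(4, Q) (Function('L')(Q) = Add(Q, 4) = Add(4, Q))
Function('T')(l) = 1
Function('X')(o) = Mul(Rational(-1, 196), o) (Function('X')(o) = Mul(o, Rational(-1, 196)) = Mul(Rational(-1, 196), o))
y = -3648 (y = Mul(Add(Add(290, 9), 309), -6) = Mul(Add(299, 309), -6) = Mul(608, -6) = -3648)
Pow(Add(y, Function('X')(Function('T')(Function('L')(5)))), -1) = Pow(Add(-3648, Mul(Rational(-1, 196), 1)), -1) = Pow(Add(-3648, Rational(-1, 196)), -1) = Pow(Rational(-715009, 196), -1) = Rational(-196, 715009)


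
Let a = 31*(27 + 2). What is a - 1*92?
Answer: 807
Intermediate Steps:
a = 899 (a = 31*29 = 899)
a - 1*92 = 899 - 1*92 = 899 - 92 = 807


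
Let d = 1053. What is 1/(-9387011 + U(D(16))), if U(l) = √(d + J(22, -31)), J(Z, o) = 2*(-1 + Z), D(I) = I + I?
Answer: -9387011/88115975513026 - √1095/88115975513026 ≈ -1.0653e-7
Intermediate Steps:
D(I) = 2*I
J(Z, o) = -2 + 2*Z
U(l) = √1095 (U(l) = √(1053 + (-2 + 2*22)) = √(1053 + (-2 + 44)) = √(1053 + 42) = √1095)
1/(-9387011 + U(D(16))) = 1/(-9387011 + √1095)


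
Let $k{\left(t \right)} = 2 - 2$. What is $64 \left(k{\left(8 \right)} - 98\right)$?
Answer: $-6272$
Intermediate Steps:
$k{\left(t \right)} = 0$ ($k{\left(t \right)} = 2 - 2 = 0$)
$64 \left(k{\left(8 \right)} - 98\right) = 64 \left(0 - 98\right) = 64 \left(-98\right) = -6272$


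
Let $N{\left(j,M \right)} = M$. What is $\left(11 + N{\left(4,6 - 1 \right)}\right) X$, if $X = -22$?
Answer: $-352$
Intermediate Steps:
$\left(11 + N{\left(4,6 - 1 \right)}\right) X = \left(11 + \left(6 - 1\right)\right) \left(-22\right) = \left(11 + 5\right) \left(-22\right) = 16 \left(-22\right) = -352$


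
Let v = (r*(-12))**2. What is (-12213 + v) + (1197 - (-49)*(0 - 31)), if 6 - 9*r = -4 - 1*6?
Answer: -108719/9 ≈ -12080.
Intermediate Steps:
r = 16/9 (r = 2/3 - (-4 - 1*6)/9 = 2/3 - (-4 - 6)/9 = 2/3 - 1/9*(-10) = 2/3 + 10/9 = 16/9 ≈ 1.7778)
v = 4096/9 (v = ((16/9)*(-12))**2 = (-64/3)**2 = 4096/9 ≈ 455.11)
(-12213 + v) + (1197 - (-49)*(0 - 31)) = (-12213 + 4096/9) + (1197 - (-49)*(0 - 31)) = -105821/9 + (1197 - (-49)*(-31)) = -105821/9 + (1197 - 1*1519) = -105821/9 + (1197 - 1519) = -105821/9 - 322 = -108719/9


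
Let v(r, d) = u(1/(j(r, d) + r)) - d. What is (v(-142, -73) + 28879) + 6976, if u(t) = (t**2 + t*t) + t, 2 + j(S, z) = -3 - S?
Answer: 898197/25 ≈ 35928.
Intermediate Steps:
j(S, z) = -5 - S (j(S, z) = -2 + (-3 - S) = -5 - S)
u(t) = t + 2*t**2 (u(t) = (t**2 + t**2) + t = 2*t**2 + t = t + 2*t**2)
v(r, d) = -3/25 - d (v(r, d) = (1 + 2/((-5 - r) + r))/((-5 - r) + r) - d = (1 + 2/(-5))/(-5) - d = -(1 + 2*(-1/5))/5 - d = -(1 - 2/5)/5 - d = -1/5*3/5 - d = -3/25 - d)
(v(-142, -73) + 28879) + 6976 = ((-3/25 - 1*(-73)) + 28879) + 6976 = ((-3/25 + 73) + 28879) + 6976 = (1822/25 + 28879) + 6976 = 723797/25 + 6976 = 898197/25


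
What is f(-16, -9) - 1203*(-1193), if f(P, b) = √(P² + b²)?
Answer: 1435179 + √337 ≈ 1.4352e+6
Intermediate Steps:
f(-16, -9) - 1203*(-1193) = √((-16)² + (-9)²) - 1203*(-1193) = √(256 + 81) + 1435179 = √337 + 1435179 = 1435179 + √337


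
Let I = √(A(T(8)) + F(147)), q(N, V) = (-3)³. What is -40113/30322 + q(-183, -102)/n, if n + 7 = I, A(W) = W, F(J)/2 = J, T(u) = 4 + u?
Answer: -16039899/7792754 - 81*√34/257 ≈ -3.8961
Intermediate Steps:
F(J) = 2*J
q(N, V) = -27
I = 3*√34 (I = √((4 + 8) + 2*147) = √(12 + 294) = √306 = 3*√34 ≈ 17.493)
n = -7 + 3*√34 ≈ 10.493
-40113/30322 + q(-183, -102)/n = -40113/30322 - 27/(-7 + 3*√34)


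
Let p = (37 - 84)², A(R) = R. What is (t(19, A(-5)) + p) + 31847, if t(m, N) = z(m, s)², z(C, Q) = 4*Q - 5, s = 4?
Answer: 34177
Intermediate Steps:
z(C, Q) = -5 + 4*Q
p = 2209 (p = (-47)² = 2209)
t(m, N) = 121 (t(m, N) = (-5 + 4*4)² = (-5 + 16)² = 11² = 121)
(t(19, A(-5)) + p) + 31847 = (121 + 2209) + 31847 = 2330 + 31847 = 34177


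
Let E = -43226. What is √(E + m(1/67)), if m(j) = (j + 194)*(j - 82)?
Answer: I*√265445021/67 ≈ 243.17*I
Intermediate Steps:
m(j) = (-82 + j)*(194 + j) (m(j) = (194 + j)*(-82 + j) = (-82 + j)*(194 + j))
√(E + m(1/67)) = √(-43226 + (-15908 + (1/67)² + 112/67)) = √(-43226 + (-15908 + (1/67)² + 112*(1/67))) = √(-43226 + (-15908 + 1/4489 + 112/67)) = √(-43226 - 71403507/4489) = √(-265445021/4489) = I*√265445021/67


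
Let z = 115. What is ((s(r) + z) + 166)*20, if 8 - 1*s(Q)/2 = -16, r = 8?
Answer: 6580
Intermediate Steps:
s(Q) = 48 (s(Q) = 16 - 2*(-16) = 16 + 32 = 48)
((s(r) + z) + 166)*20 = ((48 + 115) + 166)*20 = (163 + 166)*20 = 329*20 = 6580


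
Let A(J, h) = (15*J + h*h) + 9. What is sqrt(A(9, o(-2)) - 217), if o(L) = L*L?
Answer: I*sqrt(57) ≈ 7.5498*I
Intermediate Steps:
o(L) = L**2
A(J, h) = 9 + h**2 + 15*J (A(J, h) = (15*J + h**2) + 9 = (h**2 + 15*J) + 9 = 9 + h**2 + 15*J)
sqrt(A(9, o(-2)) - 217) = sqrt((9 + ((-2)**2)**2 + 15*9) - 217) = sqrt((9 + 4**2 + 135) - 217) = sqrt((9 + 16 + 135) - 217) = sqrt(160 - 217) = sqrt(-57) = I*sqrt(57)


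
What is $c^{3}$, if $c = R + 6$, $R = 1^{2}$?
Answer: $343$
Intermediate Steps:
$R = 1$
$c = 7$ ($c = 1 + 6 = 7$)
$c^{3} = 7^{3} = 343$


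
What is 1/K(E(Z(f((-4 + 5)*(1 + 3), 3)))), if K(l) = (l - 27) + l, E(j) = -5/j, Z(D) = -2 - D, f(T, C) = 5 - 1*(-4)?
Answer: -11/287 ≈ -0.038328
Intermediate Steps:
f(T, C) = 9 (f(T, C) = 5 + 4 = 9)
K(l) = -27 + 2*l (K(l) = (-27 + l) + l = -27 + 2*l)
1/K(E(Z(f((-4 + 5)*(1 + 3), 3)))) = 1/(-27 + 2*(-5/(-2 - 1*9))) = 1/(-27 + 2*(-5/(-2 - 9))) = 1/(-27 + 2*(-5/(-11))) = 1/(-27 + 2*(-5*(-1/11))) = 1/(-27 + 2*(5/11)) = 1/(-27 + 10/11) = 1/(-287/11) = -11/287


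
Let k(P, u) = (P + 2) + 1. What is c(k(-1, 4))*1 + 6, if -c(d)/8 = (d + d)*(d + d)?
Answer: -122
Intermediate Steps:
k(P, u) = 3 + P (k(P, u) = (2 + P) + 1 = 3 + P)
c(d) = -32*d² (c(d) = -8*(d + d)*(d + d) = -8*2*d*2*d = -32*d²)
c(k(-1, 4))*1 + 6 = -32*(3 - 1)²*1 + 6 = -32*2²*1 + 6 = -32*4*1 + 6 = -128*1 + 6 = -128 + 6 = -122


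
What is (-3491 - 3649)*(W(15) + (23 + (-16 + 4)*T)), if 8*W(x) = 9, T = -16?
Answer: -3086265/2 ≈ -1.5431e+6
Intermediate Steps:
W(x) = 9/8 (W(x) = (⅛)*9 = 9/8)
(-3491 - 3649)*(W(15) + (23 + (-16 + 4)*T)) = (-3491 - 3649)*(9/8 + (23 + (-16 + 4)*(-16))) = -7140*(9/8 + (23 - 12*(-16))) = -7140*(9/8 + (23 + 192)) = -7140*(9/8 + 215) = -7140*1729/8 = -3086265/2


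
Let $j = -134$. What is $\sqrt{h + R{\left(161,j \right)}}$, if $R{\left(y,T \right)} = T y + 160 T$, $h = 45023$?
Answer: $7 \sqrt{41} \approx 44.822$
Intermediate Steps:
$R{\left(y,T \right)} = 160 T + T y$
$\sqrt{h + R{\left(161,j \right)}} = \sqrt{45023 - 134 \left(160 + 161\right)} = \sqrt{45023 - 43014} = \sqrt{2009} = 7 \sqrt{41}$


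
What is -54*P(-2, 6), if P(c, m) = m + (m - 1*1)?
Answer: -594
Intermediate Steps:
P(c, m) = -1 + 2*m (P(c, m) = m + (m - 1) = m + (-1 + m) = -1 + 2*m)
-54*P(-2, 6) = -54*(-1 + 2*6) = -54*(-1 + 12) = -54*11 = -594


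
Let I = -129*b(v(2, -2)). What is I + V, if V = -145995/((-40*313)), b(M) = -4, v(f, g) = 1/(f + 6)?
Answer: 1321263/2504 ≈ 527.66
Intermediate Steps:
v(f, g) = 1/(6 + f)
I = 516 (I = -129*(-4) = 516)
V = 29199/2504 (V = -145995/(-12520) = -145995*(-1/12520) = 29199/2504 ≈ 11.661)
I + V = 516 + 29199/2504 = 1321263/2504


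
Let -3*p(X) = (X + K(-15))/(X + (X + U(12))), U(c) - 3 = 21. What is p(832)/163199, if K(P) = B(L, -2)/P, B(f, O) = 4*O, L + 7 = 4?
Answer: -1561/1549574505 ≈ -1.0074e-6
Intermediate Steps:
L = -3 (L = -7 + 4 = -3)
U(c) = 24 (U(c) = 3 + 21 = 24)
K(P) = -8/P (K(P) = (4*(-2))/P = -8/P)
p(X) = -(8/15 + X)/(3*(24 + 2*X)) (p(X) = -(X - 8/(-15))/(3*(X + (X + 24))) = -(X - 8*(-1/15))/(3*(X + (24 + X))) = -(X + 8/15)/(3*(24 + 2*X)) = -(8/15 + X)/(3*(24 + 2*X)))
p(832)/163199 = ((-8 - 15*832)/(90*(12 + 832)))/163199 = ((1/90)*(-8 - 12480)/844)*(1/163199) = ((1/90)*(1/844)*(-12488))*(1/163199) = -1561/9495*1/163199 = -1561/1549574505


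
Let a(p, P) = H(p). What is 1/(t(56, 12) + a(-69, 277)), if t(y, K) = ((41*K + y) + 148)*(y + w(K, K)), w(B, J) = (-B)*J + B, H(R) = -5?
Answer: -1/52901 ≈ -1.8903e-5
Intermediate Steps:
a(p, P) = -5
w(B, J) = B - B*J (w(B, J) = -B*J + B = B - B*J)
t(y, K) = (y + K*(1 - K))*(148 + y + 41*K) (t(y, K) = ((41*K + y) + 148)*(y + K*(1 - K)) = ((y + 41*K) + 148)*(y + K*(1 - K)) = (148 + y + 41*K)*(y + K*(1 - K)) = (y + K*(1 - K))*(148 + y + 41*K))
1/(t(56, 12) + a(-69, 277)) = 1/((56**2 - 107*12**2 - 41*12**3 + 148*12 + 148*56 - 1*56*12**2 + 42*12*56) - 5) = 1/((3136 - 107*144 - 41*1728 + 1776 + 8288 - 1*56*144 + 28224) - 5) = 1/((3136 - 15408 - 70848 + 1776 + 8288 - 8064 + 28224) - 5) = 1/(-52896 - 5) = 1/(-52901) = -1/52901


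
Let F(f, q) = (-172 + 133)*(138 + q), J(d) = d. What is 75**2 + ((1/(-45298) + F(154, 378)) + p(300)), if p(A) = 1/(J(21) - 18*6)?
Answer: -1970328671/135894 ≈ -14499.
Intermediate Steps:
F(f, q) = -5382 - 39*q (F(f, q) = -39*(138 + q) = -5382 - 39*q)
p(A) = -1/87 (p(A) = 1/(21 - 18*6) = 1/(21 - 108) = 1/(-87) = -1/87)
75**2 + ((1/(-45298) + F(154, 378)) + p(300)) = 75**2 + ((1/(-45298) + (-5382 - 39*378)) - 1/87) = 5625 + ((-1/45298 + (-5382 - 14742)) - 1/87) = 5625 + ((-1/45298 - 20124) - 1/87) = 5625 + (-911576953/45298 - 1/87) = 5625 - 2734732421/135894 = -1970328671/135894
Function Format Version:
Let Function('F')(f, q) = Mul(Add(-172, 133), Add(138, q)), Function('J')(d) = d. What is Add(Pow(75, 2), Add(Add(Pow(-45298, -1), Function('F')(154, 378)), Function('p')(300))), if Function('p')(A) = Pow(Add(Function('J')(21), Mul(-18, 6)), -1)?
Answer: Rational(-1970328671, 135894) ≈ -14499.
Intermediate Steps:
Function('F')(f, q) = Add(-5382, Mul(-39, q)) (Function('F')(f, q) = Mul(-39, Add(138, q)) = Add(-5382, Mul(-39, q)))
Function('p')(A) = Rational(-1, 87) (Function('p')(A) = Pow(Add(21, Mul(-18, 6)), -1) = Pow(Add(21, -108), -1) = Pow(-87, -1) = Rational(-1, 87))
Add(Pow(75, 2), Add(Add(Pow(-45298, -1), Function('F')(154, 378)), Function('p')(300))) = Add(Pow(75, 2), Add(Add(Pow(-45298, -1), Add(-5382, Mul(-39, 378))), Rational(-1, 87))) = Add(5625, Add(Add(Rational(-1, 45298), Add(-5382, -14742)), Rational(-1, 87))) = Add(5625, Add(Add(Rational(-1, 45298), -20124), Rational(-1, 87))) = Add(5625, Add(Rational(-911576953, 45298), Rational(-1, 87))) = Add(5625, Rational(-2734732421, 135894)) = Rational(-1970328671, 135894)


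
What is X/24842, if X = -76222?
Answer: -38111/12421 ≈ -3.0683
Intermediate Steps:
X/24842 = -76222/24842 = -76222*1/24842 = -38111/12421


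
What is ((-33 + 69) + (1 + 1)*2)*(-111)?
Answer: -4440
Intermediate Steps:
((-33 + 69) + (1 + 1)*2)*(-111) = (36 + 2*2)*(-111) = (36 + 4)*(-111) = 40*(-111) = -4440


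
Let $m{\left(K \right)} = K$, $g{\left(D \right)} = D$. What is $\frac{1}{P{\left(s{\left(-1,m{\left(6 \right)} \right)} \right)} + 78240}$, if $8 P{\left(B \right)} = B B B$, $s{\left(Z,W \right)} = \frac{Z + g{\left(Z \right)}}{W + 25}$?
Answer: $\frac{29791}{2330847839} \approx 1.2781 \cdot 10^{-5}$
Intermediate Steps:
$s{\left(Z,W \right)} = \frac{2 Z}{25 + W}$ ($s{\left(Z,W \right)} = \frac{Z + Z}{W + 25} = \frac{2 Z}{25 + W}$)
$P{\left(B \right)} = \frac{B^{3}}{8}$ ($P{\left(B \right)} = \frac{B B B}{8} = \frac{B^{2} B}{8} = \frac{B^{3}}{8}$)
$\frac{1}{P{\left(s{\left(-1,m{\left(6 \right)} \right)} \right)} + 78240} = \frac{1}{\frac{\left(2 \left(-1\right) \frac{1}{25 + 6}\right)^{3}}{8} + 78240} = \frac{1}{\frac{\left(2 \left(-1\right) \frac{1}{31}\right)^{3}}{8} + 78240} = \frac{1}{\frac{\left(- \frac{2}{31}\right)^{3}}{8} + 78240} = \frac{1}{\frac{1}{8} \left(- \frac{8}{29791}\right) + 78240} = \frac{1}{- \frac{1}{29791} + 78240} = \frac{1}{\frac{2330847839}{29791}} = \frac{29791}{2330847839}$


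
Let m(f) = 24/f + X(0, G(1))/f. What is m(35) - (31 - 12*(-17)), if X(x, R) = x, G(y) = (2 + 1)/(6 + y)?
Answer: -8201/35 ≈ -234.31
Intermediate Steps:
G(y) = 3/(6 + y)
m(f) = 24/f (m(f) = 24/f + 0/f = 24/f + 0 = 24/f)
m(35) - (31 - 12*(-17)) = 24/35 - (31 - 12*(-17)) = 24*(1/35) - (31 + 204) = 24/35 - 1*235 = 24/35 - 235 = -8201/35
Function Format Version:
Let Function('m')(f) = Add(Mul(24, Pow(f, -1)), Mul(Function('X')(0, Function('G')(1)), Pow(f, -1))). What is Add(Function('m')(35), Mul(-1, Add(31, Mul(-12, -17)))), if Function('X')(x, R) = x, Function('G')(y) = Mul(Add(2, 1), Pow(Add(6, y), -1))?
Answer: Rational(-8201, 35) ≈ -234.31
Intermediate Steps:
Function('G')(y) = Mul(3, Pow(Add(6, y), -1))
Function('m')(f) = Mul(24, Pow(f, -1)) (Function('m')(f) = Add(Mul(24, Pow(f, -1)), Mul(0, Pow(f, -1))) = Add(Mul(24, Pow(f, -1)), 0) = Mul(24, Pow(f, -1)))
Add(Function('m')(35), Mul(-1, Add(31, Mul(-12, -17)))) = Add(Mul(24, Pow(35, -1)), Mul(-1, Add(31, Mul(-12, -17)))) = Add(Mul(24, Rational(1, 35)), Mul(-1, Add(31, 204))) = Add(Rational(24, 35), Mul(-1, 235)) = Add(Rational(24, 35), -235) = Rational(-8201, 35)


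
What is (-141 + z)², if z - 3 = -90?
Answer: 51984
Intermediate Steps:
z = -87 (z = 3 - 90 = -87)
(-141 + z)² = (-141 - 87)² = (-228)² = 51984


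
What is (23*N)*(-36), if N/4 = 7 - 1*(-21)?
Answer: -92736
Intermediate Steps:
N = 112 (N = 4*(7 - 1*(-21)) = 4*(7 + 21) = 4*28 = 112)
(23*N)*(-36) = (23*112)*(-36) = 2576*(-36) = -92736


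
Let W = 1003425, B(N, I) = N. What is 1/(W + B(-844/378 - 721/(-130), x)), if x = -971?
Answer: 24570/24654233659 ≈ 9.9658e-7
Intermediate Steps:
1/(W + B(-844/378 - 721/(-130), x)) = 1/(1003425 + (-844/378 - 721/(-130))) = 1/(1003425 + (-844*1/378 - 721*(-1/130))) = 1/(1003425 + (-422/189 + 721/130)) = 1/(1003425 + 81409/24570) = 1/(24654233659/24570) = 24570/24654233659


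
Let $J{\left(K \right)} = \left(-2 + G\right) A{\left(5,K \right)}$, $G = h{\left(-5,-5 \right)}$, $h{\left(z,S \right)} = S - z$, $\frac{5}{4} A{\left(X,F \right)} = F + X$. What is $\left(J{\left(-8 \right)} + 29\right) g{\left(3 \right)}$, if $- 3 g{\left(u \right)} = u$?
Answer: $- \frac{169}{5} \approx -33.8$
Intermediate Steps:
$g{\left(u \right)} = - \frac{u}{3}$
$A{\left(X,F \right)} = \frac{4 F}{5} + \frac{4 X}{5}$ ($A{\left(X,F \right)} = \frac{4 \left(F + X\right)}{5} = \frac{4 F}{5} + \frac{4 X}{5}$)
$G = 0$ ($G = -5 - -5 = -5 + 5 = 0$)
$J{\left(K \right)} = -8 - \frac{8 K}{5}$ ($J{\left(K \right)} = \left(-2 + 0\right) \left(\frac{4 K}{5} + \frac{4}{5} \cdot 5\right) = - 2 \left(\frac{4 K}{5} + 4\right) = - 2 \left(4 + \frac{4 K}{5}\right) = -8 - \frac{8 K}{5}$)
$\left(J{\left(-8 \right)} + 29\right) g{\left(3 \right)} = \left(\left(-8 - - \frac{64}{5}\right) + 29\right) \left(\left(- \frac{1}{3}\right) 3\right) = \left(\left(-8 + \frac{64}{5}\right) + 29\right) \left(-1\right) = \left(\frac{24}{5} + 29\right) \left(-1\right) = \frac{169}{5} \left(-1\right) = - \frac{169}{5}$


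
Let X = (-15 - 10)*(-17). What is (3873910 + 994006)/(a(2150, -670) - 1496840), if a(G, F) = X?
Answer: -4867916/1496415 ≈ -3.2531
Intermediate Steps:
X = 425 (X = -25*(-17) = 425)
a(G, F) = 425
(3873910 + 994006)/(a(2150, -670) - 1496840) = (3873910 + 994006)/(425 - 1496840) = 4867916/(-1496415) = 4867916*(-1/1496415) = -4867916/1496415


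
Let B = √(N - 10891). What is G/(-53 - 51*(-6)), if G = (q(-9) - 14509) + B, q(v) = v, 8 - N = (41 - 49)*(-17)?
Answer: -14518/253 + I*√11019/253 ≈ -57.383 + 0.41491*I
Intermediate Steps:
N = -128 (N = 8 - (41 - 49)*(-17) = 8 - (-8)*(-17) = 8 - 1*136 = 8 - 136 = -128)
B = I*√11019 (B = √(-128 - 10891) = √(-11019) = I*√11019 ≈ 104.97*I)
G = -14518 + I*√11019 (G = (-9 - 14509) + I*√11019 = -14518 + I*√11019 ≈ -14518.0 + 104.97*I)
G/(-53 - 51*(-6)) = (-14518 + I*√11019)/(-53 - 51*(-6)) = (-14518 + I*√11019)/(-53 + 306) = (-14518 + I*√11019)/253 = (-14518 + I*√11019)*(1/253) = -14518/253 + I*√11019/253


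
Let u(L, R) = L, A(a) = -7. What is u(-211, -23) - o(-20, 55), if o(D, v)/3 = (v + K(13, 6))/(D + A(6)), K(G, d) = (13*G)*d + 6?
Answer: -824/9 ≈ -91.556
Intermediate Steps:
K(G, d) = 6 + 13*G*d (K(G, d) = 13*G*d + 6 = 6 + 13*G*d)
o(D, v) = 3*(1020 + v)/(-7 + D) (o(D, v) = 3*((v + (6 + 13*13*6))/(D - 7)) = 3*((v + (6 + 1014))/(-7 + D)) = 3*((v + 1020)/(-7 + D)) = 3*((1020 + v)/(-7 + D)) = 3*(1020 + v)/(-7 + D))
u(-211, -23) - o(-20, 55) = -211 - 3*(1020 + 55)/(-7 - 20) = -211 - 3*1075/(-27) = -211 - 3*(-1)*1075/27 = -211 - 1*(-1075/9) = -211 + 1075/9 = -824/9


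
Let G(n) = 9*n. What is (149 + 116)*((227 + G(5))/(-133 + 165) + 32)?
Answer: 21465/2 ≈ 10733.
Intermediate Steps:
(149 + 116)*((227 + G(5))/(-133 + 165) + 32) = (149 + 116)*((227 + 9*5)/(-133 + 165) + 32) = 265*((227 + 45)/32 + 32) = 265*(272*(1/32) + 32) = 265*(17/2 + 32) = 265*(81/2) = 21465/2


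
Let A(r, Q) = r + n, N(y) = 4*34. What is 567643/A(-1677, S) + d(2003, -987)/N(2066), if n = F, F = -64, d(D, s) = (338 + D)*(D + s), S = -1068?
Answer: 507961556/29597 ≈ 17163.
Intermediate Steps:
N(y) = 136
n = -64
A(r, Q) = -64 + r (A(r, Q) = r - 64 = -64 + r)
567643/A(-1677, S) + d(2003, -987)/N(2066) = 567643/(-64 - 1677) + (2003**2 + 338*2003 + 338*(-987) + 2003*(-987))/136 = 567643/(-1741) + (4012009 + 677014 - 333606 - 1976961)*(1/136) = 567643*(-1/1741) + 2378456*(1/136) = -567643/1741 + 297307/17 = 507961556/29597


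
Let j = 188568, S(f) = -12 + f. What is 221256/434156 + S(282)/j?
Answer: 193699183/379018188 ≈ 0.51105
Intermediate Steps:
221256/434156 + S(282)/j = 221256/434156 + (-12 + 282)/188568 = 221256*(1/434156) + 270*(1/188568) = 55314/108539 + 5/3492 = 193699183/379018188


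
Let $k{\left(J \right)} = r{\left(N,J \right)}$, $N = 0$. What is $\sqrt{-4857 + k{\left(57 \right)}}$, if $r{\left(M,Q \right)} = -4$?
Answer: $i \sqrt{4861} \approx 69.721 i$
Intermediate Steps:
$k{\left(J \right)} = -4$
$\sqrt{-4857 + k{\left(57 \right)}} = \sqrt{-4857 - 4} = \sqrt{-4861} = i \sqrt{4861}$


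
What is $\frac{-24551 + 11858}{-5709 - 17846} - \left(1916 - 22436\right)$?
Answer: $\frac{483361293}{23555} \approx 20521.0$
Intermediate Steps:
$\frac{-24551 + 11858}{-5709 - 17846} - \left(1916 - 22436\right) = - \frac{12693}{-23555} - \left(1916 - 22436\right) = \left(-12693\right) \left(- \frac{1}{23555}\right) - -20520 = \frac{12693}{23555} + 20520 = \frac{483361293}{23555}$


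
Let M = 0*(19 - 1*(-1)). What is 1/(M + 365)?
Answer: 1/365 ≈ 0.0027397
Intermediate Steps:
M = 0 (M = 0*(19 + 1) = 0*20 = 0)
1/(M + 365) = 1/(0 + 365) = 1/365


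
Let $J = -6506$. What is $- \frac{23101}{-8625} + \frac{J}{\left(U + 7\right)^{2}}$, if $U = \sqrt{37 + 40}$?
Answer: $- \frac{251867297}{241500} + \frac{3253 \sqrt{77}}{28} \approx -23.466$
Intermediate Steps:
$U = \sqrt{77} \approx 8.775$
$- \frac{23101}{-8625} + \frac{J}{\left(U + 7\right)^{2}} = - \frac{23101}{-8625} - \frac{6506}{\left(\sqrt{77} + 7\right)^{2}} = \left(-23101\right) \left(- \frac{1}{8625}\right) - \frac{6506}{\left(7 + \sqrt{77}\right)^{2}} = \frac{23101}{8625} - \frac{6506}{\left(7 + \sqrt{77}\right)^{2}}$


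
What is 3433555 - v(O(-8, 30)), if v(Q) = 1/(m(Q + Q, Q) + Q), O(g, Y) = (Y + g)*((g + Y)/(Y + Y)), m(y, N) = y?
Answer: 415460150/121 ≈ 3.4336e+6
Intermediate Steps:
O(g, Y) = (Y + g)²/(2*Y) (O(g, Y) = (Y + g)*((Y + g)/((2*Y))) = (Y + g)*((Y + g)*(1/(2*Y))) = (Y + g)*((Y + g)/(2*Y)) = (Y + g)²/(2*Y))
v(Q) = 1/(3*Q) (v(Q) = 1/((Q + Q) + Q) = 1/(2*Q + Q) = 1/(3*Q))
3433555 - v(O(-8, 30)) = 3433555 - 1/(3*((½)*(30 - 8)²/30)) = 3433555 - 1/(3*((½)*(1/30)*22²)) = 3433555 - 1/(3*((½)*(1/30)*484)) = 3433555 - 1/(3*121/15) = 3433555 - 15/(3*121) = 3433555 - 1*5/121 = 3433555 - 5/121 = 415460150/121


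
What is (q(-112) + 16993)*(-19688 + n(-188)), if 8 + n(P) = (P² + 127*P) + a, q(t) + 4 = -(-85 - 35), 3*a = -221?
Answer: -142033215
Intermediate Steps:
a = -221/3 (a = (⅓)*(-221) = -221/3 ≈ -73.667)
q(t) = 116 (q(t) = -4 - (-85 - 35) = -4 - 1*(-120) = -4 + 120 = 116)
n(P) = -245/3 + P² + 127*P (n(P) = -8 + ((P² + 127*P) - 221/3) = -8 + (-221/3 + P² + 127*P) = -245/3 + P² + 127*P)
(q(-112) + 16993)*(-19688 + n(-188)) = (116 + 16993)*(-19688 + (-245/3 + (-188)² + 127*(-188))) = 17109*(-19688 + (-245/3 + 35344 - 23876)) = 17109*(-19688 + 34159/3) = 17109*(-24905/3) = -142033215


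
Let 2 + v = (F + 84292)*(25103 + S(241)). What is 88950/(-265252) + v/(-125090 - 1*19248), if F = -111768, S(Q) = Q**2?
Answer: 151559368362143/9571485794 ≈ 15834.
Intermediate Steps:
v = -2285563586 (v = -2 + (-111768 + 84292)*(25103 + 241**2) = -2 - 27476*(25103 + 58081) = -2 - 27476*83184 = -2 - 2285563584 = -2285563586)
88950/(-265252) + v/(-125090 - 1*19248) = 88950/(-265252) - 2285563586/(-125090 - 1*19248) = 88950*(-1/265252) - 2285563586/(-125090 - 19248) = -44475/132626 - 2285563586/(-144338) = -44475/132626 - 2285563586*(-1/144338) = -44475/132626 + 1142781793/72169 = 151559368362143/9571485794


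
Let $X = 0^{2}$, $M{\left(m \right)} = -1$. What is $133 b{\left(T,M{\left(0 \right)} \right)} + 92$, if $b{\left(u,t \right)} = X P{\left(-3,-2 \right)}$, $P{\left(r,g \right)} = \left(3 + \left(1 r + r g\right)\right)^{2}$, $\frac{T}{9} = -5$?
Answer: $92$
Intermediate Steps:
$T = -45$ ($T = 9 \left(-5\right) = -45$)
$X = 0$
$P{\left(r,g \right)} = \left(3 + r + g r\right)^{2}$ ($P{\left(r,g \right)} = \left(3 + \left(r + g r\right)\right)^{2} = \left(3 + r + g r\right)^{2}$)
$b{\left(u,t \right)} = 0$ ($b{\left(u,t \right)} = 0 \left(3 - 3 - -6\right)^{2} = 0 \left(3 - 3 + 6\right)^{2} = 0 \cdot 6^{2} = 0 \cdot 36 = 0$)
$133 b{\left(T,M{\left(0 \right)} \right)} + 92 = 133 \cdot 0 + 92 = 0 + 92 = 92$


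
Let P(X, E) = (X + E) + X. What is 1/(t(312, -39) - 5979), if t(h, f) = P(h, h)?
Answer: -1/5043 ≈ -0.00019829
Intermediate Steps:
P(X, E) = E + 2*X (P(X, E) = (E + X) + X = E + 2*X)
t(h, f) = 3*h (t(h, f) = h + 2*h = 3*h)
1/(t(312, -39) - 5979) = 1/(3*312 - 5979) = 1/(936 - 5979) = 1/(-5043) = -1/5043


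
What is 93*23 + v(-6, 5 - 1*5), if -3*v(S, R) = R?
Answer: 2139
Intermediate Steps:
v(S, R) = -R/3
93*23 + v(-6, 5 - 1*5) = 93*23 - (5 - 1*5)/3 = 2139 - (5 - 5)/3 = 2139 - ⅓*0 = 2139 + 0 = 2139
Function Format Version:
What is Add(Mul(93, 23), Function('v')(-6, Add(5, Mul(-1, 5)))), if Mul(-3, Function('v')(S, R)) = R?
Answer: 2139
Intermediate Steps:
Function('v')(S, R) = Mul(Rational(-1, 3), R)
Add(Mul(93, 23), Function('v')(-6, Add(5, Mul(-1, 5)))) = Add(Mul(93, 23), Mul(Rational(-1, 3), Add(5, Mul(-1, 5)))) = Add(2139, Mul(Rational(-1, 3), Add(5, -5))) = Add(2139, Mul(Rational(-1, 3), 0)) = Add(2139, 0) = 2139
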